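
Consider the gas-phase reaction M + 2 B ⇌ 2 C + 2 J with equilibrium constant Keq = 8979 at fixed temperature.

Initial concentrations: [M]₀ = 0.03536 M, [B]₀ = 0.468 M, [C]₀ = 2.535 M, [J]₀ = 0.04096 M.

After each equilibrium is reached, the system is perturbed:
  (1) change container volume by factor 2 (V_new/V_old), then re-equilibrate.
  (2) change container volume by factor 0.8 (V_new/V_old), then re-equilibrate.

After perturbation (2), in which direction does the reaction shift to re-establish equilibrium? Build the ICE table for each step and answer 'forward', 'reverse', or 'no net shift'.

Direction: reverse

Q₀ = 1.392 vs Keq = 8979 ⇒ Q<K, forward
Step 1:
                  M         B         C         J
  Initial   0.03536     0.468     2.535   0.04096
  Change    -0.0353   -0.0706    0.0706    0.0706
  Equil   5.9588e-05    0.3974     2.606    0.1116
  solve Keq expr → x = 0.0353; check Q = 8979
Then change container volume by factor 2 (V_new/V_old).
Step 2:
                  M         B         C         J
  Initial 2.9794e-05    0.1987     1.303   0.05578
  Change  -1.4876e-05 -2.9752e-05 2.9752e-05 2.9752e-05
  Equil   1.4918e-05    0.1987     1.303   0.05581
  solve Keq expr → x = 1.4876e-05; check Q = 8979
Then change container volume by factor 0.8 (V_new/V_old).
Step 3:
                  M         B         C         J
  Initial 1.8647e-05    0.2483     1.629   0.06976
  Change  4.6536e-06 9.3073e-06 -9.3073e-06 -9.3073e-06
  Equil   2.3301e-05    0.2483     1.629   0.06975
  solve Keq expr → x = -4.6536e-06; check Q = 8979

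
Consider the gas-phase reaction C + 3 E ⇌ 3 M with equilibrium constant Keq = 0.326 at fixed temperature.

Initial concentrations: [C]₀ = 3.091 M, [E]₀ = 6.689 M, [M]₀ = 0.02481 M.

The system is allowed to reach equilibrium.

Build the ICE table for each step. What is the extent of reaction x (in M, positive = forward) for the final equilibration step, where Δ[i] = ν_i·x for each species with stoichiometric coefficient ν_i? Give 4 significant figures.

x = 1.036 M

Q₀ = 1.6508e-08 vs Keq = 0.326 ⇒ Q<K, forward
Step 1:
                  C         E         M
  I           3.091     6.689   0.02481
  C          -1.036    -3.108     3.108
  E           2.055     3.581     3.133
  solve Keq expr → x = 1.036; check Q = 0.326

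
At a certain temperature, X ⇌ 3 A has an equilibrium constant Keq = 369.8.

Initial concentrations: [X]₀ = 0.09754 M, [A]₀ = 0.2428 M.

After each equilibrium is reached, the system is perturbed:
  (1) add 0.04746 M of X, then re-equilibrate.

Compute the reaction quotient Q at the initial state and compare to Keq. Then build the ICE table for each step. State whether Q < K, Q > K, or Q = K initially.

Q₀ = 0.1467; Q < K (proceeds forward)

Q₀ = 0.1467 vs Keq = 369.8 ⇒ Q<K, forward
Step 1:
                  X         A
  I         0.09754    0.2428
  C        -0.09713    0.2914
  E       4.1220e-04    0.5342
  solve Keq expr → x = 0.09713; check Q = 369.8
Then add 0.04746 M of X.
Step 2:
                  X         A
  I         0.04787    0.5342
  C        -0.04704    0.1411
  E       8.3277e-04    0.6753
  solve Keq expr → x = 0.04704; check Q = 369.8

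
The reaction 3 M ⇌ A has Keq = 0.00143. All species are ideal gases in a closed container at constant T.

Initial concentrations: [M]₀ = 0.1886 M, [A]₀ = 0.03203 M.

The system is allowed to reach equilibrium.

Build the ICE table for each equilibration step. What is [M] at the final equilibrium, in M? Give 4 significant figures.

[M]_eq = 0.2846 M

Q₀ = 4.775 vs Keq = 0.00143 ⇒ Q>K, reverse
Step 1:
                  M         A
  Initial    0.1886   0.03203
  Change    0.09599    -0.032
  Equil      0.2846 3.2961e-05
  solve Keq expr → x = -0.032; check Q = 0.00143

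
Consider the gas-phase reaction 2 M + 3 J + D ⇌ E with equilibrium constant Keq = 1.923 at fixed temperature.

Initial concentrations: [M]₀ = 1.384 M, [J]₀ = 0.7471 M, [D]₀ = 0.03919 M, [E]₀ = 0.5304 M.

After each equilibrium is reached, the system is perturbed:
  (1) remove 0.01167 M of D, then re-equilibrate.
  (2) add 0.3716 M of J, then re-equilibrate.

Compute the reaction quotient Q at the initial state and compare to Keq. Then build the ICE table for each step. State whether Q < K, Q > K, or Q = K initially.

Q₀ = 16.94 vs Keq = 1.923 ⇒ Q>K, reverse
Step 1:
                    M           J           D           E
  Initial       1.384      0.7471     0.03919      0.5304
  Change       0.1464      0.2196     0.07319    -0.07319
  Equil          1.53      0.9667      0.1124      0.4572
  solve Keq expr → x = -0.07319; check Q = 1.923
Then remove 0.01167 M of D.
Step 2:
                    M           J           D           E
  Initial        1.53      0.9667      0.1007      0.4572
  Change      0.00923     0.01385    0.004615   -0.004615
  Equil          1.54      0.9805      0.1053      0.4526
  solve Keq expr → x = -0.004615; check Q = 1.923
Then add 0.3716 M of J.
Step 3:
                    M           J           D           E
  Initial        1.54       1.352      0.1053      0.4526
  Change     -0.08118     -0.1218    -0.04059     0.04059
  Equil         1.458        1.23     0.06474      0.4932
  solve Keq expr → x = 0.04059; check Q = 1.923

Q₀ = 16.94; Q > K (proceeds reverse)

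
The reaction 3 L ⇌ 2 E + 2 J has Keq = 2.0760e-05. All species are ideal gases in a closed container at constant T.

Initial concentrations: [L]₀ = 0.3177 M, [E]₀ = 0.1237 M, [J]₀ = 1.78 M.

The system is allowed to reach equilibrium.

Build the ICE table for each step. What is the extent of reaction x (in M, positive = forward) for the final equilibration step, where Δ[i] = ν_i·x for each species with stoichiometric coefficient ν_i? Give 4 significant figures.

Q₀ = 1.512 vs Keq = 2.0760e-05 ⇒ Q>K, reverse
Step 1:
                    L           E           J
  init         0.3177      0.1237        1.78
  Δ            0.1841     -0.1227     -0.1227
  eq           0.5018  9.7722e-04       1.657
  solve Keq expr → x = -0.06136; check Q = 2.0760e-05

x = -0.06136 M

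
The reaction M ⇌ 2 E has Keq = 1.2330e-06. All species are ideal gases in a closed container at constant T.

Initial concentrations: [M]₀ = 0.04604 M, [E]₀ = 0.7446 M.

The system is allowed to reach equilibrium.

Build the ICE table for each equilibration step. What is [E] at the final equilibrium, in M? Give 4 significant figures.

[E]_eq = 7.1789e-04 M

Q₀ = 12.04 vs Keq = 1.2330e-06 ⇒ Q>K, reverse
Step 1:
                  M         E
  Initial   0.04604    0.7446
  Change     0.3719   -0.7439
  Equil       0.418 7.1789e-04
  solve Keq expr → x = -0.3719; check Q = 1.2330e-06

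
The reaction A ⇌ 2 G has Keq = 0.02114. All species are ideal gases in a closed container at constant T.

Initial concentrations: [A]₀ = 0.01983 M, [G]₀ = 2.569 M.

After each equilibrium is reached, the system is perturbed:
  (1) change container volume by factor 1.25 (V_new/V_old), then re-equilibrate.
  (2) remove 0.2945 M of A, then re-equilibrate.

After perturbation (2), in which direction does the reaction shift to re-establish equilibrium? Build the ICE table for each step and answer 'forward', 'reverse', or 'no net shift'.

Q₀ = 332.8 vs Keq = 0.02114 ⇒ Q>K, reverse
Step 1:
                   A          G
  I          0.01983      2.569
  C            1.204     -2.408
  E            1.224     0.1609
  solve Keq expr → x = -1.204; check Q = 0.02114
Then change container volume by factor 1.25 (V_new/V_old).
Step 2:
                   A          G
  I           0.9791     0.1287
  C        -0.007325    0.01465
  E           0.9718     0.1433
  solve Keq expr → x = 0.007325; check Q = 0.02114
Then remove 0.2945 M of A.
Step 3:
                   A          G
  I           0.6773     0.1433
  C          0.01134   -0.02268
  E           0.6886     0.1207
  solve Keq expr → x = -0.01134; check Q = 0.02114

Direction: reverse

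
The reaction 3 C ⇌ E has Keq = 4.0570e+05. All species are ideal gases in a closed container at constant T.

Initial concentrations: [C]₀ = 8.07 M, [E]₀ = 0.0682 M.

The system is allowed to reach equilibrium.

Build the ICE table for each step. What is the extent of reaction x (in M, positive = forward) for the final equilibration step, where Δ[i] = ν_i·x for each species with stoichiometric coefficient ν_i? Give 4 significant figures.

Q₀ = 1.2977e-04 vs Keq = 4.0570e+05 ⇒ Q<K, forward
Step 1:
                    C           E
  init           8.07      0.0682
  Δ            -8.051       2.684
  eq          0.01893       2.752
  solve Keq expr → x = 2.684; check Q = 4.0570e+05

x = 2.684 M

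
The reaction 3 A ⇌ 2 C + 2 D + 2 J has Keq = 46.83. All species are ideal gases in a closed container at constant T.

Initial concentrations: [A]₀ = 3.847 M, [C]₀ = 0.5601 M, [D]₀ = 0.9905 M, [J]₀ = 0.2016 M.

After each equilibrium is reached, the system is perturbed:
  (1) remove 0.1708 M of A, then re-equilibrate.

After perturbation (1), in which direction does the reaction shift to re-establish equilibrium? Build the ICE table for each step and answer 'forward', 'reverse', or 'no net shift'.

Q₀ = 2.1971e-04 vs Keq = 46.83 ⇒ Q<K, forward
Step 1:
                   A          C          D          J
  Initial      3.847     0.5601     0.9905     0.2016
  Change      -2.484      1.656      1.656      1.656
  Equil        1.363      2.216      2.646      1.857
  solve Keq expr → x = 0.8279; check Q = 46.83
Then remove 0.1708 M of A.
Step 2:
                   A          C          D          J
  Initial      1.192      2.216      2.646      1.857
  Change       0.094   -0.06267   -0.06267   -0.06267
  Equil        1.286      2.153      2.584      1.795
  solve Keq expr → x = -0.03133; check Q = 46.83

Direction: reverse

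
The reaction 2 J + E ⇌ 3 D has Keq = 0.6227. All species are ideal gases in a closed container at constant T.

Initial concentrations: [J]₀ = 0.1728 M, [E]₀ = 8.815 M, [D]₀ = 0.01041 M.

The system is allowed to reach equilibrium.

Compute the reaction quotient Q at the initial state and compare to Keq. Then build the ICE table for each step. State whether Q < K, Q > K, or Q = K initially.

Q₀ = 4.2859e-06 vs Keq = 0.6227 ⇒ Q<K, forward
Step 1:
                   J          E          D
  init        0.1728      8.815    0.01041
  Δ           -0.132   -0.06601      0.198
  eq         0.04077      8.749     0.2084
  solve Keq expr → x = 0.06601; check Q = 0.6227

Q₀ = 4.2859e-06; Q < K (proceeds forward)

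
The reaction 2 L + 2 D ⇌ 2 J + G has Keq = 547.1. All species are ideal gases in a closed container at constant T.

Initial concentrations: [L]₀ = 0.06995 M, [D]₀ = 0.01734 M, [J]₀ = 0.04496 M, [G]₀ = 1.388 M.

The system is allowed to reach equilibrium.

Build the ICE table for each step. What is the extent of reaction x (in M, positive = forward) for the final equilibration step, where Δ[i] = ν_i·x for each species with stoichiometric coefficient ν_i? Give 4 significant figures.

Q₀ = 1907 vs Keq = 547.1 ⇒ Q>K, reverse
Step 1:
                   L          D          J          G
  Initial    0.06995    0.01734    0.04496      1.388
  Change    0.007241   0.007241  -0.007241   -0.00362
  Equil      0.07719    0.02458    0.03772      1.384
  solve Keq expr → x = -0.00362; check Q = 547.1

x = -0.00362 M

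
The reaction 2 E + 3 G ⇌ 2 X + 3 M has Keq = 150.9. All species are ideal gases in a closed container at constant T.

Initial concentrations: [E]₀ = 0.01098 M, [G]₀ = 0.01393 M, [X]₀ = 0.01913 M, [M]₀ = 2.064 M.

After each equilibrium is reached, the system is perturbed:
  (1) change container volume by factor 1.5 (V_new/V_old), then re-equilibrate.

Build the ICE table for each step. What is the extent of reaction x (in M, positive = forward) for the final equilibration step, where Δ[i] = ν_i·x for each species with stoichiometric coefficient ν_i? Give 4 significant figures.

x = 0 M

Q₀ = 9.8742e+06 vs Keq = 150.9 ⇒ Q>K, reverse
Step 1:
                    E           G           X           M
  Initial     0.01098     0.01393     0.01913       2.064
  Change      0.01811     0.02716    -0.01811    -0.02716
  Equil       0.02909     0.04109    0.001024       2.037
  solve Keq expr → x = -0.009053; check Q = 150.9
Then change container volume by factor 1.5 (V_new/V_old).
Step 2:
                    E           G           X           M
  Initial     0.01939     0.02739  6.8250e-04       1.358
  Change            0           0           0           0
  Equil       0.01939     0.02739  6.8250e-04       1.358
  solve Keq expr → x = 0; check Q = 150.9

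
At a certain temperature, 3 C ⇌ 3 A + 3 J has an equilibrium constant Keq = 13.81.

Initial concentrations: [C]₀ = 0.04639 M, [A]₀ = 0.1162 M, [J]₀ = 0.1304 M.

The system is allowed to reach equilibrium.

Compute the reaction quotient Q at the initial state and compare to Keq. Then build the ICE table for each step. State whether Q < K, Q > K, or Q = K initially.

Q₀ = 0.03485; Q < K (proceeds forward)

Q₀ = 0.03485 vs Keq = 13.81 ⇒ Q<K, forward
Step 1:
                  C         A         J
  I         0.04639    0.1162    0.1304
  C        -0.03585   0.03585   0.03585
  E         0.01054    0.1521    0.1663
  solve Keq expr → x = 0.01195; check Q = 13.81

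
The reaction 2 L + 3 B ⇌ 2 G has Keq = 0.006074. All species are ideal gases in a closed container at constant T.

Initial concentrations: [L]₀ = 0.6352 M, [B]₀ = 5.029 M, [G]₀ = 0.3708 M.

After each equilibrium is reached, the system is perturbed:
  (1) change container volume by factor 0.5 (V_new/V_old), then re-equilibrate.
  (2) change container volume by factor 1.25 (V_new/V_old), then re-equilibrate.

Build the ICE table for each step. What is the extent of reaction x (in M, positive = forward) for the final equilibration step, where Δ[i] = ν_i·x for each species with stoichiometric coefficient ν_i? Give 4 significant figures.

Q₀ = 0.002679 vs Keq = 0.006074 ⇒ Q<K, forward
Step 1:
                  L         B         G
  I          0.6352     5.029    0.3708
  C        -0.08963   -0.1344   0.08963
  E          0.5456     4.895    0.4604
  solve Keq expr → x = 0.04481; check Q = 0.006074
Then change container volume by factor 0.5 (V_new/V_old).
Step 2:
                  L         B         G
  I           1.091     9.789    0.9209
  C         -0.4512   -0.6767    0.4512
  E            0.64     9.112     1.372
  solve Keq expr → x = 0.2256; check Q = 0.006074
Then change container volume by factor 1.25 (V_new/V_old).
Step 3:
                  L         B         G
  I           0.512      7.29     1.098
  C          0.1103    0.1655   -0.1103
  E          0.6223     7.455    0.9873
  solve Keq expr → x = -0.05516; check Q = 0.006074

x = -0.05516 M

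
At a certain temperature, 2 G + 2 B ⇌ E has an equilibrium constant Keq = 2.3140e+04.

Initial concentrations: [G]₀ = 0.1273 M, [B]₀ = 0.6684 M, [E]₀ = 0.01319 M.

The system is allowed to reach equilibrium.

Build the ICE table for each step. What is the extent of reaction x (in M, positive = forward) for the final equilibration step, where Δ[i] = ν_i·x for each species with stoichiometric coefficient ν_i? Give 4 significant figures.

Q₀ = 1.822 vs Keq = 2.3140e+04 ⇒ Q<K, forward
Step 1:
                  G         B         E
  Initial    0.1273    0.6684   0.01319
  Change     -0.124    -0.124   0.06199
  Equil    0.003311    0.5444   0.07518
  solve Keq expr → x = 0.06199; check Q = 2.3140e+04

x = 0.06199 M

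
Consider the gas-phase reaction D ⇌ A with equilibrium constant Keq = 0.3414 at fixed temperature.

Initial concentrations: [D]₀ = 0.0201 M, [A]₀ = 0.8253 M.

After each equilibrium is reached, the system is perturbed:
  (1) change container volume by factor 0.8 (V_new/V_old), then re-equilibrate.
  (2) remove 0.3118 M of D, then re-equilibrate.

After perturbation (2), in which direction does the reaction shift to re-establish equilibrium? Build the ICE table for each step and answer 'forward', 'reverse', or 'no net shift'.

Q₀ = 41.06 vs Keq = 0.3414 ⇒ Q>K, reverse
Step 1:
                    D           A
  I            0.0201      0.8253
  C            0.6101     -0.6101
  E            0.6302      0.2152
  solve Keq expr → x = -0.6101; check Q = 0.3414
Then change container volume by factor 0.8 (V_new/V_old).
Step 2:
                    D           A
  I            0.7878       0.269
  C                 0           0
  E            0.7878       0.269
  solve Keq expr → x = 0; check Q = 0.3414
Then remove 0.3118 M of D.
Step 3:
                    D           A
  I             0.476       0.269
  C           0.07936    -0.07936
  E            0.5554      0.1896
  solve Keq expr → x = -0.07936; check Q = 0.3414

Direction: reverse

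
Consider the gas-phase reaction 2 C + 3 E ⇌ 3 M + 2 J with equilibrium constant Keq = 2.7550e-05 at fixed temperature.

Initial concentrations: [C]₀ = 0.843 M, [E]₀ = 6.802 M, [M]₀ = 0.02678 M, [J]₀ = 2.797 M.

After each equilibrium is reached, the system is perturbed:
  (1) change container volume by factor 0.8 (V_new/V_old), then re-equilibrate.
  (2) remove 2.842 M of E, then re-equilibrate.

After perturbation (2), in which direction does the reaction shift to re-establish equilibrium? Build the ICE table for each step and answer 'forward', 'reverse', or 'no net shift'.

Direction: reverse

Q₀ = 6.7182e-07 vs Keq = 2.7550e-05 ⇒ Q<K, forward
Step 1:
                   C          E          M          J
  I            0.843      6.802    0.02678      2.797
  C         -0.04062   -0.06093    0.06093    0.04062
  E           0.8024      6.741    0.08771      2.838
  solve Keq expr → x = 0.02031; check Q = 2.7550e-05
Then change container volume by factor 0.8 (V_new/V_old).
Step 2:
                   C          E          M          J
  I            1.003      8.426     0.1096      3.547
  C                0          0          0          0
  E            1.003      8.426     0.1096      3.547
  solve Keq expr → x = 0; check Q = 2.7550e-05
Then remove 2.842 M of E.
Step 3:
                   C          E          M          J
  I            1.003      5.584     0.1096      3.547
  C          0.02338    0.03506   -0.03506   -0.02338
  E            1.026      5.619    0.07458      3.524
  solve Keq expr → x = -0.01169; check Q = 2.7550e-05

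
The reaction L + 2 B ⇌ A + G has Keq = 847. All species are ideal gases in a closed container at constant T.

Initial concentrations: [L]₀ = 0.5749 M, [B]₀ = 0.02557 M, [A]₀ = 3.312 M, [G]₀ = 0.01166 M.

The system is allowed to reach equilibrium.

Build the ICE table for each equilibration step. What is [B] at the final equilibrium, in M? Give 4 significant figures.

[B]_eq = 0.01138 M

Q₀ = 102.7 vs Keq = 847 ⇒ Q<K, forward
Step 1:
                  L         B         A         G
  Initial    0.5749   0.02557     3.312   0.01166
  Change  -0.007096  -0.01419  0.007096  0.007096
  Equil      0.5678   0.01138     3.319   0.01876
  solve Keq expr → x = 0.007096; check Q = 847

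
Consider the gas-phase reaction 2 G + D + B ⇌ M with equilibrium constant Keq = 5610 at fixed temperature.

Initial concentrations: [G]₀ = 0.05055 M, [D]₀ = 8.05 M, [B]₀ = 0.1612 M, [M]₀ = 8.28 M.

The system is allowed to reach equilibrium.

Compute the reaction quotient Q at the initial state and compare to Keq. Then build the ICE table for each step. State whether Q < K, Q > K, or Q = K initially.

Q₀ = 2497 vs Keq = 5610 ⇒ Q<K, forward
Step 1:
                  G         D         B         M
  init      0.05055      8.05    0.1612      8.28
  Δ        -0.01593 -0.007963 -0.007963  0.007963
  eq        0.03462     8.042    0.1532     8.288
  solve Keq expr → x = 0.007963; check Q = 5610

Q₀ = 2497; Q < K (proceeds forward)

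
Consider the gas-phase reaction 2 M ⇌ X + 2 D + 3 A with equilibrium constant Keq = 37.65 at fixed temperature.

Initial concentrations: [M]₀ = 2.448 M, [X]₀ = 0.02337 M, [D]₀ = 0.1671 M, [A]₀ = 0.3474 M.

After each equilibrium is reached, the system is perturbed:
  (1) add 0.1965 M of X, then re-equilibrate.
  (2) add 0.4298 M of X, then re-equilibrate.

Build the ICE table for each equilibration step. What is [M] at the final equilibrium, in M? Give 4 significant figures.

Q₀ = 4.5654e-06 vs Keq = 37.65 ⇒ Q<K, forward
Step 1:
                   M          X          D          A
  init         2.448    0.02337     0.1671     0.3474
  Δ           -1.481     0.7406      1.481      2.222
  eq          0.9668     0.7639      1.648      2.569
  solve Keq expr → x = 0.7406; check Q = 37.65
Then add 0.1965 M of X.
Step 2:
                   M          X          D          A
  init        0.9668     0.9604      1.648      2.569
  Δ          0.04122   -0.02061   -0.04122   -0.06182
  eq           1.008     0.9398      1.607      2.507
  solve Keq expr → x = -0.02061; check Q = 37.65
Then add 0.4298 M of X.
Step 3:
                   M          X          D          A
  init         1.008       1.37      1.607      2.507
  Δ          0.06982   -0.03491   -0.06982    -0.1047
  eq           1.078      1.335      1.537      2.403
  solve Keq expr → x = -0.03491; check Q = 37.65

[M]_eq = 1.078 M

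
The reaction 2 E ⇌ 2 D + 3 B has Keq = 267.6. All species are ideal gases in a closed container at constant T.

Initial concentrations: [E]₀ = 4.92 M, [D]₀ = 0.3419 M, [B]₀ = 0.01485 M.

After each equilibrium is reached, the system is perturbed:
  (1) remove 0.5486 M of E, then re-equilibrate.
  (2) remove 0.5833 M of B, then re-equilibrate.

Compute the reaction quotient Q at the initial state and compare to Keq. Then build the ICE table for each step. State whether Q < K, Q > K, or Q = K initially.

Q₀ = 1.5814e-08; Q < K (proceeds forward)

Q₀ = 1.5814e-08 vs Keq = 267.6 ⇒ Q<K, forward
Step 1:
                  E         D         B
  init         4.92    0.3419   0.01485
  Δ          -2.984     2.984     4.477
  eq          1.936     3.326     4.491
  solve Keq expr → x = 1.492; check Q = 267.6
Then remove 0.5486 M of E.
Step 2:
                  E         D         B
  init        1.387     3.326     4.491
  Δ          0.2221   -0.2221   -0.3332
  eq          1.609     3.104     4.158
  solve Keq expr → x = -0.1111; check Q = 267.6
Then remove 0.5833 M of B.
Step 3:
                  E         D         B
  init        1.609     3.104     3.575
  Δ         -0.1438    0.1438    0.2156
  eq          1.465     3.248     3.791
  solve Keq expr → x = 0.07188; check Q = 267.6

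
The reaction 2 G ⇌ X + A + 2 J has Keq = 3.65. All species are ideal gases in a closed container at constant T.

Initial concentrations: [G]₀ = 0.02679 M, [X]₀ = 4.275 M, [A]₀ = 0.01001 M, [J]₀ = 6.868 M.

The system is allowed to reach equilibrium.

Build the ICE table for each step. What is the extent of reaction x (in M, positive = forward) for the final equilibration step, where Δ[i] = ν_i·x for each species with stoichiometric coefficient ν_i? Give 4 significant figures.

Q₀ = 2812 vs Keq = 3.65 ⇒ Q>K, reverse
Step 1:
                    G           X           A           J
  Initial     0.02679       4.275     0.01001       6.868
  Change      0.01994    -0.00997    -0.00997    -0.01994
  Equil       0.04673       4.265  3.9850e-05       6.848
  solve Keq expr → x = -0.00997; check Q = 3.65

x = -0.00997 M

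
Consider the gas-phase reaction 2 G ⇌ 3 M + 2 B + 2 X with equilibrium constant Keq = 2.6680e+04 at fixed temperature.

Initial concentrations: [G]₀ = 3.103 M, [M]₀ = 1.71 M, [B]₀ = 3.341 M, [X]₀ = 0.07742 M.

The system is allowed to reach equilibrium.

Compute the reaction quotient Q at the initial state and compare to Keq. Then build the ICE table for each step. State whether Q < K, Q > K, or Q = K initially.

Q₀ = 0.03474; Q < K (proceeds forward)

Q₀ = 0.03474 vs Keq = 2.6680e+04 ⇒ Q<K, forward
Step 1:
                   G          M          B          X
  init         3.103       1.71      3.341    0.07742
  Δ           -2.219      3.328      2.219      2.219
  eq           0.884      5.038       5.56      2.296
  solve Keq expr → x = 1.109; check Q = 2.6680e+04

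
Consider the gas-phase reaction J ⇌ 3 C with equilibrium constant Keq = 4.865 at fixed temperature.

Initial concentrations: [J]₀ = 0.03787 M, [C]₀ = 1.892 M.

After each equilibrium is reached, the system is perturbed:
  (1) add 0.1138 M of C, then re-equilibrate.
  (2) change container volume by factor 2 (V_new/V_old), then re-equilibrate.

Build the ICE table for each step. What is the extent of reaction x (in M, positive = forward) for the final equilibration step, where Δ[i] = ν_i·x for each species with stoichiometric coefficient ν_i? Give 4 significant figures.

Q₀ = 178.8 vs Keq = 4.865 ⇒ Q>K, reverse
Step 1:
                   J          C
  init       0.03787      1.892
  Δ           0.2554    -0.7662
  eq          0.2933      1.126
  solve Keq expr → x = -0.2554; check Q = 4.865
Then add 0.1138 M of C.
Step 2:
                   J          C
  init        0.2933       1.24
  Δ          0.02682   -0.08047
  eq          0.3201      1.159
  solve Keq expr → x = -0.02682; check Q = 4.865
Then change container volume by factor 2 (V_new/V_old).
Step 3:
                   J          C
  init        0.1601     0.5796
  Δ         -0.06478     0.1943
  eq         0.09527     0.7739
  solve Keq expr → x = 0.06478; check Q = 4.865

x = 0.06478 M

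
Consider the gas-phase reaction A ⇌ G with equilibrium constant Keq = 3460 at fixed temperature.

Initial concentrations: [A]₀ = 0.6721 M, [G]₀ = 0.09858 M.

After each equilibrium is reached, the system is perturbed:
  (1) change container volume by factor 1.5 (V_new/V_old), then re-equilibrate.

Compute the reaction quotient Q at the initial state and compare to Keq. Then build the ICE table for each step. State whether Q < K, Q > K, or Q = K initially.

Q₀ = 0.1467; Q < K (proceeds forward)

Q₀ = 0.1467 vs Keq = 3460 ⇒ Q<K, forward
Step 1:
                  A         G
  I          0.6721   0.09858
  C         -0.6719    0.6719
  E       2.2268e-04    0.7705
  solve Keq expr → x = 0.6719; check Q = 3460
Then change container volume by factor 1.5 (V_new/V_old).
Step 2:
                  A         G
  I       1.4845e-04    0.5136
  C               0         0
  E       1.4845e-04    0.5136
  solve Keq expr → x = 0; check Q = 3460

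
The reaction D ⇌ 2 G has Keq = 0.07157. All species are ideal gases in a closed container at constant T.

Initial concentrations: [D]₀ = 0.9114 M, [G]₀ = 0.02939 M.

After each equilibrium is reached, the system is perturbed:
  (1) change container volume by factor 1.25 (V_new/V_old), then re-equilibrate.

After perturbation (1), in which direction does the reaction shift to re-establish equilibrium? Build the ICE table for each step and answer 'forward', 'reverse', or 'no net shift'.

Direction: forward

Q₀ = 9.4774e-04 vs Keq = 0.07157 ⇒ Q<K, forward
Step 1:
                  D         G
  I          0.9114   0.02939
  C         -0.1054    0.2108
  E           0.806    0.2402
  solve Keq expr → x = 0.1054; check Q = 0.07157
Then change container volume by factor 1.25 (V_new/V_old).
Step 2:
                  D         G
  I          0.6448    0.1921
  C        -0.01046   0.02093
  E          0.6343    0.2131
  solve Keq expr → x = 0.01046; check Q = 0.07157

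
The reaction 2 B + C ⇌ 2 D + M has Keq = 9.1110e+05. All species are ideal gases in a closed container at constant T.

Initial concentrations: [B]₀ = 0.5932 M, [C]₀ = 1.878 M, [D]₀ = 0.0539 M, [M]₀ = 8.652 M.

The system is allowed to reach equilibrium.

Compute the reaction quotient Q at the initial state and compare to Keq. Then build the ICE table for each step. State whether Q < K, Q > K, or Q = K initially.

Q₀ = 0.03804; Q < K (proceeds forward)

Q₀ = 0.03804 vs Keq = 9.1110e+05 ⇒ Q<K, forward
Step 1:
                  B         C         D         M
  init       0.5932     1.878    0.0539     8.652
  Δ         -0.5916   -0.2958    0.5916    0.2958
  eq       0.001608     1.582    0.6455     8.948
  solve Keq expr → x = 0.2958; check Q = 9.1110e+05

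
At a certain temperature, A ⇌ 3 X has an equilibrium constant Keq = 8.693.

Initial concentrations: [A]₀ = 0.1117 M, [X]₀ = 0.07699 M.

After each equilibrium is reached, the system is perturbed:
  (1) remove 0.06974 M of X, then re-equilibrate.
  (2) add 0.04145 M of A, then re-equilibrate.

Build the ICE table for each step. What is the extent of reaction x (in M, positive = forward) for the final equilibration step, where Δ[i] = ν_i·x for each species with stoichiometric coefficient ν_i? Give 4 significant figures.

Q₀ = 0.004086 vs Keq = 8.693 ⇒ Q<K, forward
Step 1:
                   A          X
  I           0.1117    0.07699
  C          -0.1048     0.3144
  E         0.006897     0.3914
  solve Keq expr → x = 0.1048; check Q = 8.693
Then remove 0.06974 M of X.
Step 2:
                   A          X
  I         0.006897     0.3217
  C        -0.002765   0.008295
  E         0.004132       0.33
  solve Keq expr → x = 0.002765; check Q = 8.693
Then add 0.04145 M of A.
Step 3:
                   A          X
  I          0.04558       0.33
  C         -0.03593     0.1078
  E          0.00965     0.4378
  solve Keq expr → x = 0.03593; check Q = 8.693

x = 0.03593 M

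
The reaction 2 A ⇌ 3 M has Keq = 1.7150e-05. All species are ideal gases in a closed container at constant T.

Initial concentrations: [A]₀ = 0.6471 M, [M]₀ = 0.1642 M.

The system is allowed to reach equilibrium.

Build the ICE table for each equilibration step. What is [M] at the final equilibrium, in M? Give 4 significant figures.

Q₀ = 0.01057 vs Keq = 1.7150e-05 ⇒ Q>K, reverse
Step 1:
                  A         M
  init       0.6471    0.1642
  Δ         0.09537   -0.1431
  eq         0.7425   0.02114
  solve Keq expr → x = -0.04769; check Q = 1.7150e-05

[M]_eq = 0.02114 M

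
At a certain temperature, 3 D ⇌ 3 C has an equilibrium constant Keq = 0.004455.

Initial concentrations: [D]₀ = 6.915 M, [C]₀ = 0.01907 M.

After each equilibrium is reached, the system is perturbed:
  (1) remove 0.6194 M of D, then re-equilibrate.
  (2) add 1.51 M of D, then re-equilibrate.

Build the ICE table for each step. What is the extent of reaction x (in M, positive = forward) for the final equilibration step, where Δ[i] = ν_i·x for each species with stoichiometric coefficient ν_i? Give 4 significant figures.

Q₀ = 2.0974e-08 vs Keq = 0.004455 ⇒ Q<K, forward
Step 1:
                    D           C
  Initial       6.915     0.01907
  Change      -0.9607      0.9607
  Equil         5.954      0.9797
  solve Keq expr → x = 0.3202; check Q = 0.004455
Then remove 0.6194 M of D.
Step 2:
                    D           C
  Initial       5.335      0.9797
  Change      0.08752    -0.08752
  Equil         5.422      0.8922
  solve Keq expr → x = -0.02917; check Q = 0.004455
Then add 1.51 M of D.
Step 3:
                    D           C
  Initial       6.932      0.8922
  Change      -0.2134      0.2134
  Equil         6.719       1.106
  solve Keq expr → x = 0.07112; check Q = 0.004455

x = 0.07112 M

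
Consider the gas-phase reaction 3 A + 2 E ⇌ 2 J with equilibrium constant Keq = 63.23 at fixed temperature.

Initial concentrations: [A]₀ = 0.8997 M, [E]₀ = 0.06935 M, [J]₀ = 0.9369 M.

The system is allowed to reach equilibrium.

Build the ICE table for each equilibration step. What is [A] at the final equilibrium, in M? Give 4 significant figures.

[A]_eq = 0.971 M

Q₀ = 250.6 vs Keq = 63.23 ⇒ Q>K, reverse
Step 1:
                   A          E          J
  I           0.8997    0.06935     0.9369
  C          0.07131    0.04754   -0.04754
  E            0.971     0.1169     0.8894
  solve Keq expr → x = -0.02377; check Q = 63.23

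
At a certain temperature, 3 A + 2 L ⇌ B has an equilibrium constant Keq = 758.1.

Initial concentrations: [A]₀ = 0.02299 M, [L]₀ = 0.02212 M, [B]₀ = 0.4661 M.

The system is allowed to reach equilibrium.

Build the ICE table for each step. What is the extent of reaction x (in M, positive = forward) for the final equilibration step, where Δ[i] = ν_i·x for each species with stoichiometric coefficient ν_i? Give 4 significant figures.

Q₀ = 7.8396e+07 vs Keq = 758.1 ⇒ Q>K, reverse
Step 1:
                   A          L          B
  I          0.02299    0.02212     0.4661
  C           0.2315     0.1543   -0.07716
  E           0.2545     0.1764     0.3889
  solve Keq expr → x = -0.07716; check Q = 758.1

x = -0.07716 M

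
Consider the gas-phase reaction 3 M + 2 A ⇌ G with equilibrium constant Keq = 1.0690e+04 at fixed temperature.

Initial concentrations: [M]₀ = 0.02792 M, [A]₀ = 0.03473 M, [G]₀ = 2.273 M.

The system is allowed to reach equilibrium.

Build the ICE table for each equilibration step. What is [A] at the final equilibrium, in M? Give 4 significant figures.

Q₀ = 8.6585e+07 vs Keq = 1.0690e+04 ⇒ Q>K, reverse
Step 1:
                  M         A         G
  I         0.02792   0.03473     2.273
  C          0.1783    0.1189  -0.05945
  E          0.2063    0.1536     2.214
  solve Keq expr → x = -0.05945; check Q = 1.0690e+04

[A]_eq = 0.1536 M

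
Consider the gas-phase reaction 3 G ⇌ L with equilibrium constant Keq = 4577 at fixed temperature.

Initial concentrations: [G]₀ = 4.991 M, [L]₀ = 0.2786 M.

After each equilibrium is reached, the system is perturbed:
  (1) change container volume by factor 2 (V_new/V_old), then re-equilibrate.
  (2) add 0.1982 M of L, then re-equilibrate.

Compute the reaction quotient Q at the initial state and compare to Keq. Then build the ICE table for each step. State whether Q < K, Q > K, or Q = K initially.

Q₀ = 0.002241 vs Keq = 4577 ⇒ Q<K, forward
Step 1:
                    G           L
  init          4.991      0.2786
  Δ            -4.916       1.639
  eq          0.07482       1.917
  solve Keq expr → x = 1.639; check Q = 4577
Then change container volume by factor 2 (V_new/V_old).
Step 2:
                    G           L
  init        0.03741      0.9587
  Δ           0.02183   -0.007275
  eq          0.05924      0.9514
  solve Keq expr → x = -0.007275; check Q = 4577
Then add 0.1982 M of L.
Step 3:
                    G           L
  init        0.05924        1.15
  Δ          0.003834   -0.001278
  eq          0.06307       1.148
  solve Keq expr → x = -0.001278; check Q = 4577

Q₀ = 0.002241; Q < K (proceeds forward)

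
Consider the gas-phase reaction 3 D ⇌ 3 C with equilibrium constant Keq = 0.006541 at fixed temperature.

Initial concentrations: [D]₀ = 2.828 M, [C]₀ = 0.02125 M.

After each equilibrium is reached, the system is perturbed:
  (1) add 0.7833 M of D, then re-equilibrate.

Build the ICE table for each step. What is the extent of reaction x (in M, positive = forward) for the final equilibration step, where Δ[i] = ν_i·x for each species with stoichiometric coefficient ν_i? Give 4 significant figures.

Q₀ = 4.2427e-07 vs Keq = 0.006541 ⇒ Q<K, forward
Step 1:
                  D         C
  init        2.828   0.02125
  Δ         -0.4277    0.4277
  eq            2.4    0.4489
  solve Keq expr → x = 0.1426; check Q = 0.006541
Then add 0.7833 M of D.
Step 2:
                  D         C
  init        3.184    0.4489
  Δ         -0.1234    0.1234
  eq           3.06    0.5723
  solve Keq expr → x = 0.04114; check Q = 0.006541

x = 0.04114 M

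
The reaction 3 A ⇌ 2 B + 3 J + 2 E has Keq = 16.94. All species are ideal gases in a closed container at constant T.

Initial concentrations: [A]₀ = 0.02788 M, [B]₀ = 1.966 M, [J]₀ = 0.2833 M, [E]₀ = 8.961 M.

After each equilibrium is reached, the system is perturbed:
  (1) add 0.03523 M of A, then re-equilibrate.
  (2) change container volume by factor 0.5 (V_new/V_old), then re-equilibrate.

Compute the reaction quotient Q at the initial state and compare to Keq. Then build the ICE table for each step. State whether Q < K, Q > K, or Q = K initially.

Q₀ = 3.2564e+05; Q > K (proceeds reverse)

Q₀ = 3.2564e+05 vs Keq = 16.94 ⇒ Q>K, reverse
Step 1:
                  A         B         J         E
  init      0.02788     1.966    0.2833     8.961
  Δ          0.1943   -0.1295   -0.1943   -0.1295
  eq         0.2221     1.836   0.08904     8.831
  solve Keq expr → x = -0.06475; check Q = 16.94
Then add 0.03523 M of A.
Step 2:
                  A         B         J         E
  init       0.2574     1.836   0.08904     8.831
  Δ       -0.009877  0.006584  0.009877  0.006584
  eq         0.2475     1.843   0.09892     8.838
  solve Keq expr → x = 0.003292; check Q = 16.94
Then change container volume by factor 0.5 (V_new/V_old).
Step 3:
                  A         B         J         E
  init        0.495     3.686    0.1978     17.68
  Δ          0.1018  -0.06784   -0.1018  -0.06784
  eq         0.5967     3.618   0.09607     17.61
  solve Keq expr → x = -0.03392; check Q = 16.94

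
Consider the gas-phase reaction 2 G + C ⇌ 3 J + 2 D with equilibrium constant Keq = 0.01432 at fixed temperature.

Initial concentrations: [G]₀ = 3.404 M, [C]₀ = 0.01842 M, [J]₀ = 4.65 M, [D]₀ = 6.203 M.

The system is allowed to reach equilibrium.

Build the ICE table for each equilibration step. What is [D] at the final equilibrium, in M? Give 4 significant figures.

Q₀ = 1.8126e+04 vs Keq = 0.01432 ⇒ Q>K, reverse
Step 1:
                  G         C         J         D
  Initial     3.404   0.01842      4.65     6.203
  Change      2.826     1.413    -4.238    -2.826
  Equil        6.23     1.431    0.4116     3.377
  solve Keq expr → x = -1.413; check Q = 0.01432

[D]_eq = 3.377 M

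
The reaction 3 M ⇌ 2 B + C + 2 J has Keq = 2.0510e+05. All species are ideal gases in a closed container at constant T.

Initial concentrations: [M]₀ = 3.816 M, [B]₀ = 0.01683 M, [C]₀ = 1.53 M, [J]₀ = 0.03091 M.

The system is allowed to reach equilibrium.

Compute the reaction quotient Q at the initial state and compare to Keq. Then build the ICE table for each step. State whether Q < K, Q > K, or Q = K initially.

Q₀ = 7.4513e-09; Q < K (proceeds forward)

Q₀ = 7.4513e-09 vs Keq = 2.0510e+05 ⇒ Q<K, forward
Step 1:
                    M           B           C           J
  init          3.816     0.01683        1.53     0.03091
  Δ            -3.735        2.49       1.245        2.49
  eq          0.08144       2.507       2.775       2.521
  solve Keq expr → x = 1.245; check Q = 2.0510e+05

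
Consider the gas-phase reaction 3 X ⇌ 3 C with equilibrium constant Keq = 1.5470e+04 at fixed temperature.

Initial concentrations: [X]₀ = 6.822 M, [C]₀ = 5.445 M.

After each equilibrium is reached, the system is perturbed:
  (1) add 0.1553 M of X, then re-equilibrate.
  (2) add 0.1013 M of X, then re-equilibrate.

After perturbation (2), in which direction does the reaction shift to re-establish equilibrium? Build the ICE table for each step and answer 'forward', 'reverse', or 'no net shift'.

Q₀ = 0.5085 vs Keq = 1.5470e+04 ⇒ Q<K, forward
Step 1:
                  X         C
  I           6.822     5.445
  C          -6.349     6.349
  E          0.4733     11.79
  solve Keq expr → x = 2.116; check Q = 1.5470e+04
Then add 0.1553 M of X.
Step 2:
                  X         C
  I          0.6286     11.79
  C         -0.1493    0.1493
  E          0.4793     11.94
  solve Keq expr → x = 0.04977; check Q = 1.5470e+04
Then add 0.1013 M of X.
Step 3:
                  X         C
  I          0.5806     11.94
  C        -0.09739   0.09739
  E          0.4832     12.04
  solve Keq expr → x = 0.03246; check Q = 1.5470e+04

Direction: forward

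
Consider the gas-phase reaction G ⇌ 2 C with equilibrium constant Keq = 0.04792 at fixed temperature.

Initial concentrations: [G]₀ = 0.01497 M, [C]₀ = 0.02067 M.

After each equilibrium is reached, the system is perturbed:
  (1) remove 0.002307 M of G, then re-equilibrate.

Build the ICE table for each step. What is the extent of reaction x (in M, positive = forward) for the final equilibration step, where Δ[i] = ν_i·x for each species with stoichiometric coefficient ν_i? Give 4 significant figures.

x = -7.6646e-04 M

Q₀ = 0.02854 vs Keq = 0.04792 ⇒ Q<K, forward
Step 1:
                   G          C
  I          0.01497    0.02067
  C        -0.002088   0.004176
  E          0.01288    0.02485
  solve Keq expr → x = 0.002088; check Q = 0.04792
Then remove 0.002307 M of G.
Step 2:
                   G          C
  I          0.01058    0.02485
  C       7.6646e-04  -0.001533
  E          0.01134    0.02331
  solve Keq expr → x = -7.6646e-04; check Q = 0.04792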